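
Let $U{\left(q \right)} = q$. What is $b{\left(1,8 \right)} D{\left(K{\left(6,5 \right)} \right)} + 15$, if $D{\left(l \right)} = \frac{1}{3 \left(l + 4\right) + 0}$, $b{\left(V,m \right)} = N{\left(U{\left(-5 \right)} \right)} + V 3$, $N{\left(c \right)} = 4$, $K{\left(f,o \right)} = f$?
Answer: $\frac{457}{30} \approx 15.233$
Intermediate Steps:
$b{\left(V,m \right)} = 4 + 3 V$ ($b{\left(V,m \right)} = 4 + V 3 = 4 + 3 V$)
$D{\left(l \right)} = \frac{1}{12 + 3 l}$ ($D{\left(l \right)} = \frac{1}{3 \left(4 + l\right) + 0} = \frac{1}{\left(12 + 3 l\right) + 0} = \frac{1}{12 + 3 l}$)
$b{\left(1,8 \right)} D{\left(K{\left(6,5 \right)} \right)} + 15 = \left(4 + 3 \cdot 1\right) \frac{1}{3 \left(4 + 6\right)} + 15 = \left(4 + 3\right) \frac{1}{3 \cdot 10} + 15 = 7 \cdot \frac{1}{3} \cdot \frac{1}{10} + 15 = 7 \cdot \frac{1}{30} + 15 = \frac{7}{30} + 15 = \frac{457}{30}$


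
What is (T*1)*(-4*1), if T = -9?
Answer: 36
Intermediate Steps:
(T*1)*(-4*1) = (-9*1)*(-4*1) = -9*(-4) = 36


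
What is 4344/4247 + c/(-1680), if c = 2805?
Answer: -307661/475664 ≈ -0.64680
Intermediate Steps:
4344/4247 + c/(-1680) = 4344/4247 + 2805/(-1680) = 4344*(1/4247) + 2805*(-1/1680) = 4344/4247 - 187/112 = -307661/475664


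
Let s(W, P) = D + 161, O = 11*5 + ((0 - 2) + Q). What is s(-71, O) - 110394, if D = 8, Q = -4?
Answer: -110225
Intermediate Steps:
O = 49 (O = 11*5 + ((0 - 2) - 4) = 55 + (-2 - 4) = 55 - 6 = 49)
s(W, P) = 169 (s(W, P) = 8 + 161 = 169)
s(-71, O) - 110394 = 169 - 110394 = -110225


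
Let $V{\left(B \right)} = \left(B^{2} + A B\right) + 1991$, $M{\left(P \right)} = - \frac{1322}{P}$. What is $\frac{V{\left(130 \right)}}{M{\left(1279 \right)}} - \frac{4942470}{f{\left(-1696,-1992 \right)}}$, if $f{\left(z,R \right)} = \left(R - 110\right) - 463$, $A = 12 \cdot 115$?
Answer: $- \frac{2259601577}{11898} \approx -1.8991 \cdot 10^{5}$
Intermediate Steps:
$A = 1380$
$f{\left(z,R \right)} = -573 + R$ ($f{\left(z,R \right)} = \left(-110 + R\right) - 463 = -573 + R$)
$V{\left(B \right)} = 1991 + B^{2} + 1380 B$ ($V{\left(B \right)} = \left(B^{2} + 1380 B\right) + 1991 = 1991 + B^{2} + 1380 B$)
$\frac{V{\left(130 \right)}}{M{\left(1279 \right)}} - \frac{4942470}{f{\left(-1696,-1992 \right)}} = \frac{1991 + 130^{2} + 1380 \cdot 130}{\left(-1322\right) \frac{1}{1279}} - \frac{4942470}{-573 - 1992} = \frac{1991 + 16900 + 179400}{\left(-1322\right) \frac{1}{1279}} - \frac{4942470}{-2565} = \frac{198291}{- \frac{1322}{1279}} - - \frac{17342}{9} = 198291 \left(- \frac{1279}{1322}\right) + \frac{17342}{9} = - \frac{253614189}{1322} + \frac{17342}{9} = - \frac{2259601577}{11898}$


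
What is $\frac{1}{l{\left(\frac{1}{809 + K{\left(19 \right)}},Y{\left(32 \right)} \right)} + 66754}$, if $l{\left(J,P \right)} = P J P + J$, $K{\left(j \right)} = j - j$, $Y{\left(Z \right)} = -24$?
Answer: $\frac{809}{54004563} \approx 1.498 \cdot 10^{-5}$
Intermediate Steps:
$K{\left(j \right)} = 0$
$l{\left(J,P \right)} = J + J P^{2}$ ($l{\left(J,P \right)} = J P P + J = J P^{2} + J = J + J P^{2}$)
$\frac{1}{l{\left(\frac{1}{809 + K{\left(19 \right)}},Y{\left(32 \right)} \right)} + 66754} = \frac{1}{\frac{1 + \left(-24\right)^{2}}{809 + 0} + 66754} = \frac{1}{\frac{1 + 576}{809} + 66754} = \frac{1}{\frac{1}{809} \cdot 577 + 66754} = \frac{1}{\frac{577}{809} + 66754} = \frac{1}{\frac{54004563}{809}} = \frac{809}{54004563}$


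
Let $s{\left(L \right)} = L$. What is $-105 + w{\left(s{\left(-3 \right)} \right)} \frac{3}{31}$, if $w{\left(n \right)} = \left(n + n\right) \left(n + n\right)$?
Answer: $- \frac{3147}{31} \approx -101.52$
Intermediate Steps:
$w{\left(n \right)} = 4 n^{2}$ ($w{\left(n \right)} = 2 n 2 n = 4 n^{2}$)
$-105 + w{\left(s{\left(-3 \right)} \right)} \frac{3}{31} = -105 + 4 \left(-3\right)^{2} \cdot \frac{3}{31} = -105 + 4 \cdot 9 \cdot 3 \cdot \frac{1}{31} = -105 + 36 \cdot \frac{3}{31} = -105 + \frac{108}{31} = - \frac{3147}{31}$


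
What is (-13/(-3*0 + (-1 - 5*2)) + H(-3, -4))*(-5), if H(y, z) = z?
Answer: 155/11 ≈ 14.091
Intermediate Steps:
(-13/(-3*0 + (-1 - 5*2)) + H(-3, -4))*(-5) = (-13/(-3*0 + (-1 - 5*2)) - 4)*(-5) = (-13/(0 + (-1 - 10)) - 4)*(-5) = (-13/(0 - 11) - 4)*(-5) = (-13/(-11) - 4)*(-5) = (-13*(-1/11) - 4)*(-5) = (13/11 - 4)*(-5) = -31/11*(-5) = 155/11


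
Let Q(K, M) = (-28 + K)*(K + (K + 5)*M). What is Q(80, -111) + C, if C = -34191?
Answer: -520651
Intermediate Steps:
Q(K, M) = (-28 + K)*(K + M*(5 + K)) (Q(K, M) = (-28 + K)*(K + (5 + K)*M) = (-28 + K)*(K + M*(5 + K)))
Q(80, -111) + C = (80² - 140*(-111) - 28*80 - 111*80² - 23*80*(-111)) - 34191 = (6400 + 15540 - 2240 - 111*6400 + 204240) - 34191 = (6400 + 15540 - 2240 - 710400 + 204240) - 34191 = -486460 - 34191 = -520651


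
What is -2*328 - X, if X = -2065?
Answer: 1409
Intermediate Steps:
-2*328 - X = -2*328 - 1*(-2065) = -656 + 2065 = 1409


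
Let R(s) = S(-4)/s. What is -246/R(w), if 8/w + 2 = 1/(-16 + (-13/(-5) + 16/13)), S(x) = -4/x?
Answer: 518896/549 ≈ 945.17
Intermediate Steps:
w = -6328/1647 (w = 8/(-2 + 1/(-16 + (-13/(-5) + 16/13))) = 8/(-2 + 1/(-16 + (-13*(-⅕) + 16*(1/13)))) = 8/(-2 + 1/(-16 + (13/5 + 16/13))) = 8/(-2 + 1/(-16 + 249/65)) = 8/(-2 + 1/(-791/65)) = 8/(-2 - 65/791) = 8/(-1647/791) = 8*(-791/1647) = -6328/1647 ≈ -3.8421)
R(s) = 1/s (R(s) = (-4/(-4))/s = (-4*(-¼))/s = 1/s)
-246/R(w) = -246/(1/(-6328/1647)) = -246/(-1647/6328) = -246*(-6328/1647) = 518896/549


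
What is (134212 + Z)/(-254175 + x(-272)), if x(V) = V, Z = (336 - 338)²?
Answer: -134216/254447 ≈ -0.52748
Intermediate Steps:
Z = 4 (Z = (-2)² = 4)
(134212 + Z)/(-254175 + x(-272)) = (134212 + 4)/(-254175 - 272) = 134216/(-254447) = 134216*(-1/254447) = -134216/254447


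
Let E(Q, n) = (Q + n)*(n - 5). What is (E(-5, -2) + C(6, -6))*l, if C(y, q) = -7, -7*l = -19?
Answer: 114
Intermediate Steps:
l = 19/7 (l = -1/7*(-19) = 19/7 ≈ 2.7143)
E(Q, n) = (-5 + n)*(Q + n) (E(Q, n) = (Q + n)*(-5 + n) = (-5 + n)*(Q + n))
(E(-5, -2) + C(6, -6))*l = (((-2)**2 - 5*(-5) - 5*(-2) - 5*(-2)) - 7)*(19/7) = ((4 + 25 + 10 + 10) - 7)*(19/7) = (49 - 7)*(19/7) = 42*(19/7) = 114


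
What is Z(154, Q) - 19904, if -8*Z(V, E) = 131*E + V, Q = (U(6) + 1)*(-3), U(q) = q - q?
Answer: -158993/8 ≈ -19874.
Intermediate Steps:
U(q) = 0
Q = -3 (Q = (0 + 1)*(-3) = 1*(-3) = -3)
Z(V, E) = -131*E/8 - V/8 (Z(V, E) = -(131*E + V)/8 = -(V + 131*E)/8 = -131*E/8 - V/8)
Z(154, Q) - 19904 = (-131/8*(-3) - 1/8*154) - 19904 = (393/8 - 77/4) - 19904 = 239/8 - 19904 = -158993/8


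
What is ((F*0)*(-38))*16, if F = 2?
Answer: 0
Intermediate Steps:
((F*0)*(-38))*16 = ((2*0)*(-38))*16 = (0*(-38))*16 = 0*16 = 0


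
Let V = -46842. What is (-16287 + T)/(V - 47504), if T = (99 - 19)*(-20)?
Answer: 17887/94346 ≈ 0.18959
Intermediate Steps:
T = -1600 (T = 80*(-20) = -1600)
(-16287 + T)/(V - 47504) = (-16287 - 1600)/(-46842 - 47504) = -17887/(-94346) = -17887*(-1/94346) = 17887/94346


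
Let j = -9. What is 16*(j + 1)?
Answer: -128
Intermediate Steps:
16*(j + 1) = 16*(-9 + 1) = 16*(-8) = -128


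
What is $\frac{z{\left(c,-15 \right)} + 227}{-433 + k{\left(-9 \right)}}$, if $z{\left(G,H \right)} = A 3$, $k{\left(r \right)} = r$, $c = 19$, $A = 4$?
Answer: $- \frac{239}{442} \approx -0.54072$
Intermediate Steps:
$z{\left(G,H \right)} = 12$ ($z{\left(G,H \right)} = 4 \cdot 3 = 12$)
$\frac{z{\left(c,-15 \right)} + 227}{-433 + k{\left(-9 \right)}} = \frac{12 + 227}{-433 - 9} = \frac{239}{-442} = 239 \left(- \frac{1}{442}\right) = - \frac{239}{442}$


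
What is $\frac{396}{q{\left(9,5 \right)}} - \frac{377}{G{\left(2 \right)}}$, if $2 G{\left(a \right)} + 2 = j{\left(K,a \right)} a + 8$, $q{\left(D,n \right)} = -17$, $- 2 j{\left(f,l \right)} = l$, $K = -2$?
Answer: $- \frac{7201}{34} \approx -211.79$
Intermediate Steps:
$j{\left(f,l \right)} = - \frac{l}{2}$
$G{\left(a \right)} = 3 - \frac{a^{2}}{4}$ ($G{\left(a \right)} = -1 + \frac{- \frac{a}{2} a + 8}{2} = -1 + \frac{- \frac{a^{2}}{2} + 8}{2} = -1 + \frac{8 - \frac{a^{2}}{2}}{2} = -1 - \left(-4 + \frac{a^{2}}{4}\right) = 3 - \frac{a^{2}}{4}$)
$\frac{396}{q{\left(9,5 \right)}} - \frac{377}{G{\left(2 \right)}} = \frac{396}{-17} - \frac{377}{3 - \frac{2^{2}}{4}} = 396 \left(- \frac{1}{17}\right) - \frac{377}{3 - 1} = - \frac{396}{17} - \frac{377}{3 - 1} = - \frac{396}{17} - \frac{377}{2} = - \frac{7201}{34}$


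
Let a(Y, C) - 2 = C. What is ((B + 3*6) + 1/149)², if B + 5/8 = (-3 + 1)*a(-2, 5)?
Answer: 16248961/1420864 ≈ 11.436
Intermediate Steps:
a(Y, C) = 2 + C
B = -117/8 (B = -5/8 + (-3 + 1)*(2 + 5) = -5/8 - 2*7 = -5/8 - 14 = -117/8 ≈ -14.625)
((B + 3*6) + 1/149)² = ((-117/8 + 3*6) + 1/149)² = ((-117/8 + 18) + 1/149)² = (27/8 + 1/149)² = (4031/1192)² = 16248961/1420864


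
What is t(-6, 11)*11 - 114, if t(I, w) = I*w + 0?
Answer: -840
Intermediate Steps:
t(I, w) = I*w
t(-6, 11)*11 - 114 = -6*11*11 - 114 = -66*11 - 114 = -726 - 114 = -840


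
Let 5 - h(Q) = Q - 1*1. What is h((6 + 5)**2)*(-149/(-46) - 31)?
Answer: 6385/2 ≈ 3192.5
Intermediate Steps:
h(Q) = 6 - Q (h(Q) = 5 - (Q - 1*1) = 5 - (Q - 1) = 5 - (-1 + Q) = 5 + (1 - Q) = 6 - Q)
h((6 + 5)**2)*(-149/(-46) - 31) = (6 - (6 + 5)**2)*(-149/(-46) - 31) = (6 - 1*11**2)*(-149*(-1/46) - 31) = (6 - 1*121)*(149/46 - 31) = (6 - 121)*(-1277/46) = -115*(-1277/46) = 6385/2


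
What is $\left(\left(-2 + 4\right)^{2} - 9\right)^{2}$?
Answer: $25$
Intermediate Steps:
$\left(\left(-2 + 4\right)^{2} - 9\right)^{2} = \left(2^{2} - 9\right)^{2} = \left(4 - 9\right)^{2} = \left(-5\right)^{2} = 25$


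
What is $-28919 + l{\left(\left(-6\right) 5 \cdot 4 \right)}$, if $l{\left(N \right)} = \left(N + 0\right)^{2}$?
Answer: $-14519$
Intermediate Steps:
$l{\left(N \right)} = N^{2}$
$-28919 + l{\left(\left(-6\right) 5 \cdot 4 \right)} = -28919 + \left(\left(-6\right) 5 \cdot 4\right)^{2} = -28919 + \left(\left(-30\right) 4\right)^{2} = -28919 + \left(-120\right)^{2} = -28919 + 14400 = -14519$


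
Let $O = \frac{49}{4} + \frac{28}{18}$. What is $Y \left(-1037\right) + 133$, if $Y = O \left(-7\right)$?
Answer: $\frac{3612511}{36} \approx 1.0035 \cdot 10^{5}$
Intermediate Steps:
$O = \frac{497}{36}$ ($O = 49 \cdot \frac{1}{4} + 28 \cdot \frac{1}{18} = \frac{49}{4} + \frac{14}{9} = \frac{497}{36} \approx 13.806$)
$Y = - \frac{3479}{36}$ ($Y = \frac{497}{36} \left(-7\right) = - \frac{3479}{36} \approx -96.639$)
$Y \left(-1037\right) + 133 = \left(- \frac{3479}{36}\right) \left(-1037\right) + 133 = \frac{3607723}{36} + 133 = \frac{3612511}{36}$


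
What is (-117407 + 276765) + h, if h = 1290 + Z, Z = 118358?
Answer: 279006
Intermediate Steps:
h = 119648 (h = 1290 + 118358 = 119648)
(-117407 + 276765) + h = (-117407 + 276765) + 119648 = 159358 + 119648 = 279006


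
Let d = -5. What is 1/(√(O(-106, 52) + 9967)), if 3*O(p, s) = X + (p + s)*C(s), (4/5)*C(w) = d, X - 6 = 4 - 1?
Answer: √40330/20165 ≈ 0.0099590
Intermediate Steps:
X = 9 (X = 6 + (4 - 1) = 6 + 3 = 9)
C(w) = -25/4 (C(w) = (5/4)*(-5) = -25/4)
O(p, s) = 3 - 25*p/12 - 25*s/12 (O(p, s) = (9 + (p + s)*(-25/4))/3 = (9 + (-25*p/4 - 25*s/4))/3 = (9 - 25*p/4 - 25*s/4)/3 = 3 - 25*p/12 - 25*s/12)
1/(√(O(-106, 52) + 9967)) = 1/(√((3 - 25/12*(-106) - 25/12*52) + 9967)) = 1/(√((3 + 1325/6 - 325/3) + 9967)) = 1/(√(231/2 + 9967)) = 1/(√(20165/2)) = 1/(√40330/2) = √40330/20165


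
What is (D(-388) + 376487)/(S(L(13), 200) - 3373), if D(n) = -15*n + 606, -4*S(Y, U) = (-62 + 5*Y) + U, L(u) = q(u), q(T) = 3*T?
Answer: -19388/175 ≈ -110.79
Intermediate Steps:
L(u) = 3*u
S(Y, U) = 31/2 - 5*Y/4 - U/4 (S(Y, U) = -((-62 + 5*Y) + U)/4 = -(-62 + U + 5*Y)/4 = 31/2 - 5*Y/4 - U/4)
D(n) = 606 - 15*n
(D(-388) + 376487)/(S(L(13), 200) - 3373) = ((606 - 15*(-388)) + 376487)/((31/2 - 15*13/4 - 1/4*200) - 3373) = ((606 + 5820) + 376487)/((31/2 - 5/4*39 - 50) - 3373) = (6426 + 376487)/((31/2 - 195/4 - 50) - 3373) = 382913/(-333/4 - 3373) = 382913/(-13825/4) = 382913*(-4/13825) = -19388/175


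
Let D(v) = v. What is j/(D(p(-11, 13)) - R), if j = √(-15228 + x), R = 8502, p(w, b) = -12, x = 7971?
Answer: -I*√7257/8514 ≈ -0.010006*I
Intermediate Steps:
j = I*√7257 (j = √(-15228 + 7971) = √(-7257) = I*√7257 ≈ 85.188*I)
j/(D(p(-11, 13)) - R) = (I*√7257)/(-12 - 1*8502) = (I*√7257)/(-12 - 8502) = (I*√7257)/(-8514) = (I*√7257)*(-1/8514) = -I*√7257/8514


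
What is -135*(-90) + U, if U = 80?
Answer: 12230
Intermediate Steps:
-135*(-90) + U = -135*(-90) + 80 = 12150 + 80 = 12230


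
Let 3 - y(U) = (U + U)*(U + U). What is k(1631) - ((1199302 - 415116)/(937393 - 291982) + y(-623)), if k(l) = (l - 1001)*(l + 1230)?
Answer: 166562794799/49647 ≈ 3.3549e+6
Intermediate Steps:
y(U) = 3 - 4*U² (y(U) = 3 - (U + U)*(U + U) = 3 - 2*U*2*U = 3 - 4*U²)
k(l) = (-1001 + l)*(1230 + l)
k(1631) - ((1199302 - 415116)/(937393 - 291982) + y(-623)) = (-1231230 + 1631² + 229*1631) - ((1199302 - 415116)/(937393 - 291982) + (3 - 4*(-623)²)) = (-1231230 + 2660161 + 373499) - (784186/645411 + (3 - 4*388129)) = 1802430 - (784186*(1/645411) + (3 - 1552516)) = 1802430 - (60322/49647 - 1552513) = 1802430 - 1*(-77077552589/49647) = 1802430 + 77077552589/49647 = 166562794799/49647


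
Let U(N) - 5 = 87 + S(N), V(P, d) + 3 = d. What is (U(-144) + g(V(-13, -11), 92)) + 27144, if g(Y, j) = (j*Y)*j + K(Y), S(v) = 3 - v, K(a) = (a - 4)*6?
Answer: -91221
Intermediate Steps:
K(a) = -24 + 6*a (K(a) = (-4 + a)*6 = -24 + 6*a)
V(P, d) = -3 + d
g(Y, j) = -24 + 6*Y + Y*j**2 (g(Y, j) = (j*Y)*j + (-24 + 6*Y) = (Y*j)*j + (-24 + 6*Y) = Y*j**2 + (-24 + 6*Y) = -24 + 6*Y + Y*j**2)
U(N) = 95 - N (U(N) = 5 + (87 + (3 - N)) = 5 + (90 - N) = 95 - N)
(U(-144) + g(V(-13, -11), 92)) + 27144 = ((95 - 1*(-144)) + (-24 + 6*(-3 - 11) + (-3 - 11)*92**2)) + 27144 = ((95 + 144) + (-24 + 6*(-14) - 14*8464)) + 27144 = (239 + (-24 - 84 - 118496)) + 27144 = (239 - 118604) + 27144 = -118365 + 27144 = -91221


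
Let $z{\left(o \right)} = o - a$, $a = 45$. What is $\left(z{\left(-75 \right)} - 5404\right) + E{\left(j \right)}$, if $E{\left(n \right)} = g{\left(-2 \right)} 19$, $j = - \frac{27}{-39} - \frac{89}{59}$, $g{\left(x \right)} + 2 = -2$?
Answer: $-5600$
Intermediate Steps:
$g{\left(x \right)} = -4$ ($g{\left(x \right)} = -2 - 2 = -4$)
$z{\left(o \right)} = -45 + o$ ($z{\left(o \right)} = o - 45 = -45 + o$)
$j = - \frac{626}{767}$ ($j = \left(-27\right) \left(- \frac{1}{39}\right) - \frac{89}{59} = \frac{9}{13} - \frac{89}{59} = - \frac{626}{767} \approx -0.81617$)
$E{\left(n \right)} = -76$ ($E{\left(n \right)} = \left(-4\right) 19 = -76$)
$\left(z{\left(-75 \right)} - 5404\right) + E{\left(j \right)} = \left(\left(-45 - 75\right) - 5404\right) - 76 = \left(-120 - 5404\right) - 76 = -5524 - 76 = -5600$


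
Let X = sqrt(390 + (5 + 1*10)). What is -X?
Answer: -9*sqrt(5) ≈ -20.125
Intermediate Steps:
X = 9*sqrt(5) (X = sqrt(390 + (5 + 10)) = sqrt(390 + 15) = sqrt(405) = 9*sqrt(5) ≈ 20.125)
-X = -9*sqrt(5)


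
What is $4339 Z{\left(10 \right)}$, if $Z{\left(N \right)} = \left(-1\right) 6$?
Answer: $-26034$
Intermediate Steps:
$Z{\left(N \right)} = -6$
$4339 Z{\left(10 \right)} = 4339 \left(-6\right) = -26034$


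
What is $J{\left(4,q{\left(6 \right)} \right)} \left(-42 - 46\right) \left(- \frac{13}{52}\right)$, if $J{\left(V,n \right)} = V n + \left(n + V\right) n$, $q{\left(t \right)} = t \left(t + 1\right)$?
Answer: $46200$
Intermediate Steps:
$q{\left(t \right)} = t \left(1 + t\right)$
$J{\left(V,n \right)} = V n + n \left(V + n\right)$ ($J{\left(V,n \right)} = V n + \left(V + n\right) n = V n + n \left(V + n\right)$)
$J{\left(4,q{\left(6 \right)} \right)} \left(-42 - 46\right) \left(- \frac{13}{52}\right) = 6 \left(1 + 6\right) \left(6 \left(1 + 6\right) + 2 \cdot 4\right) \left(-42 - 46\right) \left(- \frac{13}{52}\right) = 6 \cdot 7 \left(6 \cdot 7 + 8\right) \left(- 88 \left(\left(-13\right) \frac{1}{52}\right)\right) = 42 \left(42 + 8\right) \left(\left(-88\right) \left(- \frac{1}{4}\right)\right) = 42 \cdot 50 \cdot 22 = 2100 \cdot 22 = 46200$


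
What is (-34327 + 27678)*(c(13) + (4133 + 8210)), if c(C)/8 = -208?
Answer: -71004671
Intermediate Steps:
c(C) = -1664 (c(C) = 8*(-208) = -1664)
(-34327 + 27678)*(c(13) + (4133 + 8210)) = (-34327 + 27678)*(-1664 + (4133 + 8210)) = -6649*(-1664 + 12343) = -6649*10679 = -71004671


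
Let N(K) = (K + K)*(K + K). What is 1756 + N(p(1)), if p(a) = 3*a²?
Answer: 1792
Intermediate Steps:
N(K) = 4*K² (N(K) = (2*K)*(2*K) = 4*K²)
1756 + N(p(1)) = 1756 + 4*(3*1²)² = 1756 + 4*(3*1)² = 1756 + 4*3² = 1756 + 4*9 = 1756 + 36 = 1792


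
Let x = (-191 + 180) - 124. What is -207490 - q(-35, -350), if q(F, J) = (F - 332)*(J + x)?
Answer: -385485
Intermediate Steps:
x = -135 (x = -11 - 124 = -135)
q(F, J) = (-332 + F)*(-135 + J) (q(F, J) = (F - 332)*(J - 135) = (-332 + F)*(-135 + J))
-207490 - q(-35, -350) = -207490 - (44820 - 332*(-350) - 135*(-35) - 35*(-350)) = -207490 - (44820 + 116200 + 4725 + 12250) = -207490 - 1*177995 = -207490 - 177995 = -385485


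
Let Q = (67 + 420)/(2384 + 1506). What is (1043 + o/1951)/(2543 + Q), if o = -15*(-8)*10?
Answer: 7920401770/19300768907 ≈ 0.41037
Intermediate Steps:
o = 1200 (o = 120*10 = 1200)
Q = 487/3890 ≈ 0.12519
(1043 + o/1951)/(2543 + Q) = (1043 + 1200/1951)/(2543 + 487/3890) = (1043 + 1200*(1/1951))/(9892757/3890) = (1043 + 1200/1951)*(3890/9892757) = (2036093/1951)*(3890/9892757) = 7920401770/19300768907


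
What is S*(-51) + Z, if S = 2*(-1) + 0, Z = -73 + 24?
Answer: 53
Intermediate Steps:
Z = -49
S = -2 (S = -2 + 0 = -2)
S*(-51) + Z = -2*(-51) - 49 = 102 - 49 = 53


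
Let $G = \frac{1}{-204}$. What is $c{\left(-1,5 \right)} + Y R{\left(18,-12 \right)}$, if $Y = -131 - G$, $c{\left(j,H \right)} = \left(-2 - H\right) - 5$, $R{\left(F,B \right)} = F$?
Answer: $- \frac{80577}{34} \approx -2369.9$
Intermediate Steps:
$G = - \frac{1}{204} \approx -0.004902$
$c{\left(j,H \right)} = -7 - H$
$Y = - \frac{26723}{204}$ ($Y = -131 - - \frac{1}{204} = -131 + \frac{1}{204} = - \frac{26723}{204} \approx -131.0$)
$c{\left(-1,5 \right)} + Y R{\left(18,-12 \right)} = \left(-7 - 5\right) - \frac{80169}{34} = -12 - \frac{80169}{34} = - \frac{80577}{34}$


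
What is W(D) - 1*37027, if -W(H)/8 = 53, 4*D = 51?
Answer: -37451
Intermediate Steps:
D = 51/4 (D = (¼)*51 = 51/4 ≈ 12.750)
W(H) = -424 (W(H) = -8*53 = -424)
W(D) - 1*37027 = -424 - 1*37027 = -424 - 37027 = -37451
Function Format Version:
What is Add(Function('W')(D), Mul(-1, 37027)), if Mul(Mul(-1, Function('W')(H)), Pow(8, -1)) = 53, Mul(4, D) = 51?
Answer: -37451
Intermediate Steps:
D = Rational(51, 4) (D = Mul(Rational(1, 4), 51) = Rational(51, 4) ≈ 12.750)
Function('W')(H) = -424 (Function('W')(H) = Mul(-8, 53) = -424)
Add(Function('W')(D), Mul(-1, 37027)) = Add(-424, Mul(-1, 37027)) = Add(-424, -37027) = -37451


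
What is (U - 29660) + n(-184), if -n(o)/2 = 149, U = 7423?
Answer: -22535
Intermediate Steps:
n(o) = -298 (n(o) = -2*149 = -298)
(U - 29660) + n(-184) = (7423 - 29660) - 298 = -22237 - 298 = -22535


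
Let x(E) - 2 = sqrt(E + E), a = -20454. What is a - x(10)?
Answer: -20456 - 2*sqrt(5) ≈ -20460.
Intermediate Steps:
x(E) = 2 + sqrt(2)*sqrt(E) (x(E) = 2 + sqrt(E + E) = 2 + sqrt(2*E) = 2 + sqrt(2)*sqrt(E))
a - x(10) = -20454 - (2 + sqrt(2)*sqrt(10)) = -20454 - (2 + 2*sqrt(5)) = -20454 + (-2 - 2*sqrt(5)) = -20456 - 2*sqrt(5)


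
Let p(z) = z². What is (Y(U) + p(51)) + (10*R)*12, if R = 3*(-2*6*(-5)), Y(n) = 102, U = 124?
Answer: 24303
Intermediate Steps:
R = 180 (R = 3*(-12*(-5)) = 3*60 = 180)
(Y(U) + p(51)) + (10*R)*12 = (102 + 51²) + (10*180)*12 = (102 + 2601) + 1800*12 = 2703 + 21600 = 24303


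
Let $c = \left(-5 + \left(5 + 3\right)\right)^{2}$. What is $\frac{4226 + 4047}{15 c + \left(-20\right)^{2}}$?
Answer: $\frac{8273}{535} \approx 15.464$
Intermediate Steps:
$c = 9$ ($c = \left(-5 + 8\right)^{2} = 3^{2} = 9$)
$\frac{4226 + 4047}{15 c + \left(-20\right)^{2}} = \frac{4226 + 4047}{15 \cdot 9 + \left(-20\right)^{2}} = \frac{8273}{135 + 400} = \frac{8273}{535}$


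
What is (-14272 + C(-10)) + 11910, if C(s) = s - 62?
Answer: -2434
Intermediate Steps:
C(s) = -62 + s
(-14272 + C(-10)) + 11910 = (-14272 + (-62 - 10)) + 11910 = (-14272 - 72) + 11910 = -14344 + 11910 = -2434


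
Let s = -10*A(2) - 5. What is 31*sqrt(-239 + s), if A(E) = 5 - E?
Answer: 31*I*sqrt(274) ≈ 513.14*I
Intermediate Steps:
s = -35 (s = -10*(5 - 1*2) - 5 = -10*(5 - 2) - 5 = -10*3 - 5 = -30 - 5 = -35)
31*sqrt(-239 + s) = 31*sqrt(-239 - 35) = 31*sqrt(-274) = 31*(I*sqrt(274)) = 31*I*sqrt(274)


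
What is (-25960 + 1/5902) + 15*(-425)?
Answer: -190841169/5902 ≈ -32335.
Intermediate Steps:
(-25960 + 1/5902) + 15*(-425) = (-25960 + 1/5902) - 6375 = -153215919/5902 - 6375 = -190841169/5902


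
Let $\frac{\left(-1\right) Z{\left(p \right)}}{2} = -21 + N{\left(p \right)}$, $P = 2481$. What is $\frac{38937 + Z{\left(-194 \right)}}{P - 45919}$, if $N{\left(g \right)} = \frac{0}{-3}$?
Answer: $- \frac{38979}{43438} \approx -0.89735$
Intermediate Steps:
$N{\left(g \right)} = 0$ ($N{\left(g \right)} = 0 \left(- \frac{1}{3}\right) = 0$)
$Z{\left(p \right)} = 42$ ($Z{\left(p \right)} = - 2 \left(-21 + 0\right) = \left(-2\right) \left(-21\right) = 42$)
$\frac{38937 + Z{\left(-194 \right)}}{P - 45919} = \frac{38937 + 42}{2481 - 45919} = \frac{38979}{-43438} = 38979 \left(- \frac{1}{43438}\right) = - \frac{38979}{43438}$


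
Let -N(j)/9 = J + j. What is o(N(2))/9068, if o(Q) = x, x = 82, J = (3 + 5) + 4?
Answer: 41/4534 ≈ 0.0090428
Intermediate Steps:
J = 12 (J = 8 + 4 = 12)
N(j) = -108 - 9*j (N(j) = -9*(12 + j) = -108 - 9*j)
o(Q) = 82
o(N(2))/9068 = 82/9068 = 82*(1/9068) = 41/4534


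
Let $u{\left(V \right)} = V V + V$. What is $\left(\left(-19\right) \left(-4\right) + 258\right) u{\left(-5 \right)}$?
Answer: $6680$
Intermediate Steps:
$u{\left(V \right)} = V + V^{2}$ ($u{\left(V \right)} = V^{2} + V = V + V^{2}$)
$\left(\left(-19\right) \left(-4\right) + 258\right) u{\left(-5 \right)} = \left(\left(-19\right) \left(-4\right) + 258\right) \left(- 5 \left(1 - 5\right)\right) = \left(76 + 258\right) \left(\left(-5\right) \left(-4\right)\right) = 334 \cdot 20 = 6680$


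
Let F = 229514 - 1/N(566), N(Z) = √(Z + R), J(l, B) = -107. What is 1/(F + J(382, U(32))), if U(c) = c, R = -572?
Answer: 1376442/315765429895 - I*√6/315765429895 ≈ 4.3591e-6 - 7.7573e-12*I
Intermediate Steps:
N(Z) = √(-572 + Z) (N(Z) = √(Z - 572) = √(-572 + Z))
F = 229514 + I*√6/6 (F = 229514 - 1/(√(-572 + 566)) = 229514 - 1/(√(-6)) = 229514 - 1/(I*√6) = 229514 - (-1)*I*√6/6 = 229514 + I*√6/6 ≈ 2.2951e+5 + 0.40825*I)
1/(F + J(382, U(32))) = 1/((229514 + I*√6/6) - 107) = 1/(229407 + I*√6/6)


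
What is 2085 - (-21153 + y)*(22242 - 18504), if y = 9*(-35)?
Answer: 80249469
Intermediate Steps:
y = -315
2085 - (-21153 + y)*(22242 - 18504) = 2085 - (-21153 - 315)*(22242 - 18504) = 2085 - (-21468)*3738 = 2085 - 1*(-80247384) = 2085 + 80247384 = 80249469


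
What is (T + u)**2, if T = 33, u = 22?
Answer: 3025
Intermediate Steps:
(T + u)**2 = (33 + 22)**2 = 55**2 = 3025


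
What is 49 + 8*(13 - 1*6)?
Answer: 105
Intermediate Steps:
49 + 8*(13 - 1*6) = 49 + 8*(13 - 6) = 49 + 8*7 = 49 + 56 = 105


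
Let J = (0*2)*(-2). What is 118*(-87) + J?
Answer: -10266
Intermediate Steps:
J = 0 (J = 0*(-2) = 0)
118*(-87) + J = 118*(-87) + 0 = -10266 + 0 = -10266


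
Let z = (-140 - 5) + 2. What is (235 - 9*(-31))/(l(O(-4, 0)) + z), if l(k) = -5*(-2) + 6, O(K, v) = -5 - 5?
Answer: -514/127 ≈ -4.0472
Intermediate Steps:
O(K, v) = -10
l(k) = 16 (l(k) = 10 + 6 = 16)
z = -143 (z = -145 + 2 = -143)
(235 - 9*(-31))/(l(O(-4, 0)) + z) = (235 - 9*(-31))/(16 - 143) = (235 + 279)/(-127) = 514*(-1/127) = -514/127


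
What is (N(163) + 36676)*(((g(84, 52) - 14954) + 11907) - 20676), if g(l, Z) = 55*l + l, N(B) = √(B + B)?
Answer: -697540844 - 19019*√326 ≈ -6.9788e+8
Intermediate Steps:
N(B) = √2*√B (N(B) = √(2*B) = √2*√B)
g(l, Z) = 56*l
(N(163) + 36676)*(((g(84, 52) - 14954) + 11907) - 20676) = (√2*√163 + 36676)*(((56*84 - 14954) + 11907) - 20676) = (√326 + 36676)*(((4704 - 14954) + 11907) - 20676) = (36676 + √326)*((-10250 + 11907) - 20676) = (36676 + √326)*(1657 - 20676) = (36676 + √326)*(-19019) = -697540844 - 19019*√326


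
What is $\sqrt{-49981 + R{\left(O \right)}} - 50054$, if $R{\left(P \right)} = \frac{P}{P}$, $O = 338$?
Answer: $-50054 + 14 i \sqrt{255} \approx -50054.0 + 223.56 i$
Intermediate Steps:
$R{\left(P \right)} = 1$
$\sqrt{-49981 + R{\left(O \right)}} - 50054 = \sqrt{-49981 + 1} - 50054 = \sqrt{-49980} - 50054 = 14 i \sqrt{255} - 50054 = -50054 + 14 i \sqrt{255}$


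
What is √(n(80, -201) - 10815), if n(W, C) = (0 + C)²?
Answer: √29586 ≈ 172.01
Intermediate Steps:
n(W, C) = C²
√(n(80, -201) - 10815) = √((-201)² - 10815) = √(40401 - 10815) = √29586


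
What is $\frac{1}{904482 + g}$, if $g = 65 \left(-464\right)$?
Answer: $\frac{1}{874322} \approx 1.1437 \cdot 10^{-6}$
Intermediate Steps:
$g = -30160$
$\frac{1}{904482 + g} = \frac{1}{904482 - 30160} = \frac{1}{874322}$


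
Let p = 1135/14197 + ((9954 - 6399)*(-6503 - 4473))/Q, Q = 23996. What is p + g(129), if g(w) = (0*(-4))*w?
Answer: -19783398625/12166829 ≈ -1626.0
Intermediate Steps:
g(w) = 0 (g(w) = 0*w = 0)
p = -19783398625/12166829 (p = 1135/14197 + ((9954 - 6399)*(-6503 - 4473))/23996 = 1135*(1/14197) + (3555*(-10976))*(1/23996) = 1135/14197 - 39019680*1/23996 = 1135/14197 - 1393560/857 = -19783398625/12166829 ≈ -1626.0)
p + g(129) = -19783398625/12166829 + 0 = -19783398625/12166829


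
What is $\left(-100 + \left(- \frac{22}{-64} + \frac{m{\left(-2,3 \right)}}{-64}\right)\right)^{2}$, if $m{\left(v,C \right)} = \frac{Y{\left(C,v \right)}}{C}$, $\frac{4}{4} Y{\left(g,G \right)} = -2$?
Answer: $\frac{22877089}{2304} \approx 9929.3$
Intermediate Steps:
$Y{\left(g,G \right)} = -2$
$m{\left(v,C \right)} = - \frac{2}{C}$
$\left(-100 + \left(- \frac{22}{-64} + \frac{m{\left(-2,3 \right)}}{-64}\right)\right)^{2} = \left(-100 + \left(- \frac{22}{-64} + \frac{\left(-2\right) \frac{1}{3}}{-64}\right)\right)^{2} = \left(-100 + \left(\left(-22\right) \left(- \frac{1}{64}\right) + \left(-2\right) \frac{1}{3} \left(- \frac{1}{64}\right)\right)\right)^{2} = \left(-100 + \left(\frac{11}{32} - - \frac{1}{96}\right)\right)^{2} = \left(-100 + \left(\frac{11}{32} + \frac{1}{96}\right)\right)^{2} = \left(-100 + \frac{17}{48}\right)^{2} = \left(- \frac{4783}{48}\right)^{2} = \frac{22877089}{2304}$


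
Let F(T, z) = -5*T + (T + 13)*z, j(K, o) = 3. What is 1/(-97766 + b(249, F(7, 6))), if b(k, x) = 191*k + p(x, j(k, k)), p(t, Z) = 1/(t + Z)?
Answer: -88/4418215 ≈ -1.9918e-5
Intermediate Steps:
F(T, z) = -5*T + z*(13 + T) (F(T, z) = -5*T + (13 + T)*z = -5*T + z*(13 + T))
p(t, Z) = 1/(Z + t)
b(k, x) = 1/(3 + x) + 191*k (b(k, x) = 191*k + 1/(3 + x) = 1/(3 + x) + 191*k)
1/(-97766 + b(249, F(7, 6))) = 1/(-97766 + (1 + 191*249*(3 + (-5*7 + 13*6 + 7*6)))/(3 + (-5*7 + 13*6 + 7*6))) = 1/(-97766 + (1 + 191*249*(3 + (-35 + 78 + 42)))/(3 + (-35 + 78 + 42))) = 1/(-97766 + (1 + 191*249*(3 + 85))/(3 + 85)) = 1/(-97766 + (1 + 191*249*88)/88) = 1/(-97766 + (1 + 4185192)/88) = 1/(-97766 + (1/88)*4185193) = 1/(-97766 + 4185193/88) = 1/(-4418215/88) = -88/4418215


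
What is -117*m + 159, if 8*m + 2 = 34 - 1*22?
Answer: 51/4 ≈ 12.750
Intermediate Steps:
m = 5/4 (m = -1/4 + (34 - 1*22)/8 = -1/4 + (34 - 22)/8 = -1/4 + (1/8)*12 = -1/4 + 3/2 = 5/4 ≈ 1.2500)
-117*m + 159 = -117*5/4 + 159 = -585/4 + 159 = 51/4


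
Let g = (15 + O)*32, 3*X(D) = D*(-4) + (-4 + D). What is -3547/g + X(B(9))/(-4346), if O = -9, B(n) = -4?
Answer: -7707887/417216 ≈ -18.475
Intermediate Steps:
X(D) = -4/3 - D (X(D) = (D*(-4) + (-4 + D))/3 = (-4*D + (-4 + D))/3 = (-4 - 3*D)/3 = -4/3 - D)
g = 192 (g = (15 - 9)*32 = 6*32 = 192)
-3547/g + X(B(9))/(-4346) = -3547/192 + (-4/3 - 1*(-4))/(-4346) = -3547*1/192 + (-4/3 + 4)*(-1/4346) = -3547/192 + (8/3)*(-1/4346) = -3547/192 - 4/6519 = -7707887/417216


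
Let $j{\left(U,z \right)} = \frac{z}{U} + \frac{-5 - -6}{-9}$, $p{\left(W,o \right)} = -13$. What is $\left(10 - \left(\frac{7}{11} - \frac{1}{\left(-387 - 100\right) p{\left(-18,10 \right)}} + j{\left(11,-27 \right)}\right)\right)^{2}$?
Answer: $\frac{55905678540100}{392839379361} \approx 142.31$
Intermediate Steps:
$j{\left(U,z \right)} = - \frac{1}{9} + \frac{z}{U}$ ($j{\left(U,z \right)} = \frac{z}{U} + \left(-5 + 6\right) \left(- \frac{1}{9}\right) = \frac{z}{U} + 1 \left(- \frac{1}{9}\right) = \frac{z}{U} - \frac{1}{9} = - \frac{1}{9} + \frac{z}{U}$)
$\left(10 - \left(\frac{7}{11} - \frac{1}{\left(-387 - 100\right) p{\left(-18,10 \right)}} + j{\left(11,-27 \right)}\right)\right)^{2} = \left(10 - \left(\frac{7}{11} + \frac{-27 - \frac{11}{9}}{11} - \frac{1}{\left(-387 - 100\right) \left(-13\right)}\right)\right)^{2} = \left(10 - \left(\frac{7}{11} + \frac{-27 - \frac{11}{9}}{11} - \frac{1}{-487} \left(- \frac{1}{13}\right)\right)\right)^{2} = \left(10 - \left(\frac{44306}{69641} + \frac{1}{11} \left(- \frac{254}{9}\right)\right)\right)^{2} = \left(10 + \left(\left(\frac{1}{6331} - \frac{7}{11}\right) - - \frac{254}{99}\right)\right)^{2} = \left(10 + \left(- \frac{44306}{69641} + \frac{254}{99}\right)\right)^{2} = \left(10 + \frac{1209320}{626769}\right)^{2} = \left(\frac{7477010}{626769}\right)^{2} = \frac{55905678540100}{392839379361}$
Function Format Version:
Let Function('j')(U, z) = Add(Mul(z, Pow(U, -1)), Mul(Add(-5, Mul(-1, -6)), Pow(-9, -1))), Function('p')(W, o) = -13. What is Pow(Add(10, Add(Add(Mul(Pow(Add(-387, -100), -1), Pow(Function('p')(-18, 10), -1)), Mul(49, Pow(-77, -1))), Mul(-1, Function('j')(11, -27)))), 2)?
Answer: Rational(55905678540100, 392839379361) ≈ 142.31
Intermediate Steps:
Function('j')(U, z) = Add(Rational(-1, 9), Mul(z, Pow(U, -1))) (Function('j')(U, z) = Add(Mul(z, Pow(U, -1)), Mul(Add(-5, 6), Rational(-1, 9))) = Add(Mul(z, Pow(U, -1)), Mul(1, Rational(-1, 9))) = Add(Mul(z, Pow(U, -1)), Rational(-1, 9)) = Add(Rational(-1, 9), Mul(z, Pow(U, -1))))
Pow(Add(10, Add(Add(Mul(Pow(Add(-387, -100), -1), Pow(Function('p')(-18, 10), -1)), Mul(49, Pow(-77, -1))), Mul(-1, Function('j')(11, -27)))), 2) = Pow(Add(10, Add(Add(Mul(Pow(Add(-387, -100), -1), Pow(-13, -1)), Mul(49, Pow(-77, -1))), Mul(-1, Mul(Pow(11, -1), Add(-27, Mul(Rational(-1, 9), 11)))))), 2) = Pow(Add(10, Add(Add(Mul(Pow(-487, -1), Rational(-1, 13)), Mul(49, Rational(-1, 77))), Mul(-1, Mul(Rational(1, 11), Add(-27, Rational(-11, 9)))))), 2) = Pow(Add(10, Add(Add(Mul(Rational(-1, 487), Rational(-1, 13)), Rational(-7, 11)), Mul(-1, Mul(Rational(1, 11), Rational(-254, 9))))), 2) = Pow(Add(10, Add(Add(Rational(1, 6331), Rational(-7, 11)), Mul(-1, Rational(-254, 99)))), 2) = Pow(Add(10, Add(Rational(-44306, 69641), Rational(254, 99))), 2) = Pow(Add(10, Rational(1209320, 626769)), 2) = Pow(Rational(7477010, 626769), 2) = Rational(55905678540100, 392839379361)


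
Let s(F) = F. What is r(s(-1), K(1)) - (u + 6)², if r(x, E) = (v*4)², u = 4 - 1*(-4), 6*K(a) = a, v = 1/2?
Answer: -192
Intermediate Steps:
v = ½ ≈ 0.50000
K(a) = a/6
u = 8 (u = 4 + 4 = 8)
r(x, E) = 4 (r(x, E) = ((½)*4)² = 2² = 4)
r(s(-1), K(1)) - (u + 6)² = 4 - (8 + 6)² = 4 - 1*14² = 4 - 1*196 = 4 - 196 = -192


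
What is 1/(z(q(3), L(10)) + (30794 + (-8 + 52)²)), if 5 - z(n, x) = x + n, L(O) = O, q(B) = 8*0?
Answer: 1/32725 ≈ 3.0558e-5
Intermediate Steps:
q(B) = 0
z(n, x) = 5 - n - x (z(n, x) = 5 - (x + n) = 5 - (n + x) = 5 + (-n - x) = 5 - n - x)
1/(z(q(3), L(10)) + (30794 + (-8 + 52)²)) = 1/((5 - 1*0 - 1*10) + (30794 + (-8 + 52)²)) = 1/((5 + 0 - 10) + (30794 + 44²)) = 1/(-5 + (30794 + 1936)) = 1/(-5 + 32730) = 1/32725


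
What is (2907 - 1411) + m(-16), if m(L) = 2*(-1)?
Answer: 1494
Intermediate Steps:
m(L) = -2
(2907 - 1411) + m(-16) = (2907 - 1411) - 2 = 1496 - 2 = 1494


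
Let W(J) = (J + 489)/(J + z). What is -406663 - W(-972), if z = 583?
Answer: -158192390/389 ≈ -4.0666e+5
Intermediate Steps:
W(J) = (489 + J)/(583 + J) (W(J) = (J + 489)/(J + 583) = (489 + J)/(583 + J))
-406663 - W(-972) = -406663 - (489 - 972)/(583 - 972) = -406663 - (-483)/(-389) = -406663 - (-1)*(-483)/389 = -406663 - 1*483/389 = -406663 - 483/389 = -158192390/389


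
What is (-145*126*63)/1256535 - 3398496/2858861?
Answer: -24002878638/11403996529 ≈ -2.1048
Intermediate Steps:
(-145*126*63)/1256535 - 3398496/2858861 = -18270*63*(1/1256535) - 3398496*1/2858861 = -1151010*1/1256535 - 3398496/2858861 = -3654/3989 - 3398496/2858861 = -24002878638/11403996529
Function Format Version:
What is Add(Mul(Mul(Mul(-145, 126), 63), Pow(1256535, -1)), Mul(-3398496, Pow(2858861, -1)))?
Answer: Rational(-24002878638, 11403996529) ≈ -2.1048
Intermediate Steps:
Add(Mul(Mul(Mul(-145, 126), 63), Pow(1256535, -1)), Mul(-3398496, Pow(2858861, -1))) = Add(Mul(Mul(-18270, 63), Rational(1, 1256535)), Mul(-3398496, Rational(1, 2858861))) = Add(Mul(-1151010, Rational(1, 1256535)), Rational(-3398496, 2858861)) = Add(Rational(-3654, 3989), Rational(-3398496, 2858861)) = Rational(-24002878638, 11403996529)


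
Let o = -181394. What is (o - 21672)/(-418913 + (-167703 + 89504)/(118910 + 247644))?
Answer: 74434654564/153554314001 ≈ 0.48475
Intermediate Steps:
(o - 21672)/(-418913 + (-167703 + 89504)/(118910 + 247644)) = (-181394 - 21672)/(-418913 + (-167703 + 89504)/(118910 + 247644)) = -203066/(-418913 - 78199/366554) = -203066/(-153554314001/366554) = -203066*(-366554/153554314001) = 74434654564/153554314001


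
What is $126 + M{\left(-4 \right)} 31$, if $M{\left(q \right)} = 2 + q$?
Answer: $64$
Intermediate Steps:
$126 + M{\left(-4 \right)} 31 = 126 + \left(2 - 4\right) 31 = 126 - 62 = 64$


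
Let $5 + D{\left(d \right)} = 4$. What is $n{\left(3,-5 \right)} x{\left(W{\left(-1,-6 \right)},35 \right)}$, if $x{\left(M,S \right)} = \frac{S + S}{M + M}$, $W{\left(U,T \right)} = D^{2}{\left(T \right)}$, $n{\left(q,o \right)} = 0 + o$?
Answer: $-175$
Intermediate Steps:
$n{\left(q,o \right)} = o$
$D{\left(d \right)} = -1$ ($D{\left(d \right)} = -5 + 4 = -1$)
$W{\left(U,T \right)} = 1$ ($W{\left(U,T \right)} = \left(-1\right)^{2} = 1$)
$x{\left(M,S \right)} = \frac{S}{M}$ ($x{\left(M,S \right)} = \frac{2 S}{2 M} = 2 S \frac{1}{2 M} = \frac{S}{M}$)
$n{\left(3,-5 \right)} x{\left(W{\left(-1,-6 \right)},35 \right)} = - 5 \cdot \frac{35}{1} = - 5 \cdot 35 \cdot 1 = \left(-5\right) 35 = -175$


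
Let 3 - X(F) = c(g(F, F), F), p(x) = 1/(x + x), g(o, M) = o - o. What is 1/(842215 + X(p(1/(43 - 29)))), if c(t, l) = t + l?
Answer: 1/842211 ≈ 1.1874e-6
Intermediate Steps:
g(o, M) = 0
c(t, l) = l + t
p(x) = 1/(2*x)
X(F) = 3 - F (X(F) = 3 - (F + 0) = 3 - F)
1/(842215 + X(p(1/(43 - 29)))) = 1/(842215 + (3 - 1/(2*(1/(43 - 29))))) = 1/(842215 + (3 - 1/(2*(1/14)))) = 1/(842215 + (3 - 1/(2*1/14))) = 1/(842215 + (3 - 14/2)) = 1/(842215 + (3 - 1*7)) = 1/(842215 + (3 - 7)) = 1/(842215 - 4) = 1/842211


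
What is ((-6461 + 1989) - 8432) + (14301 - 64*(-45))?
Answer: 4277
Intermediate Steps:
((-6461 + 1989) - 8432) + (14301 - 64*(-45)) = (-4472 - 8432) + (14301 - 1*(-2880)) = -12904 + (14301 + 2880) = -12904 + 17181 = 4277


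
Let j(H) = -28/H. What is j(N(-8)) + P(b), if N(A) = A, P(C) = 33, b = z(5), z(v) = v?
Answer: 73/2 ≈ 36.500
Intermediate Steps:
b = 5
j(N(-8)) + P(b) = -28/(-8) + 33 = -28*(-⅛) + 33 = 7/2 + 33 = 73/2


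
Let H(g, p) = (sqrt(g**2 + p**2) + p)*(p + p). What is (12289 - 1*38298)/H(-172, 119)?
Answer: 26009/59168 - 26009*sqrt(43745)/7040992 ≈ -0.33302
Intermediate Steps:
H(g, p) = 2*p*(p + sqrt(g**2 + p**2)) (H(g, p) = (p + sqrt(g**2 + p**2))*(2*p) = 2*p*(p + sqrt(g**2 + p**2)))
(12289 - 1*38298)/H(-172, 119) = (12289 - 1*38298)/((2*119*(119 + sqrt((-172)**2 + 119**2)))) = (12289 - 38298)/((2*119*(119 + sqrt(29584 + 14161)))) = -26009*1/(238*(119 + sqrt(43745))) = -26009/(28322 + 238*sqrt(43745))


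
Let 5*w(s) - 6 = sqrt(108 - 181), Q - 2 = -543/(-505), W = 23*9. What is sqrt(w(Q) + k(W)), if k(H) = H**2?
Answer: sqrt(1071255 + 5*I*sqrt(73))/5 ≈ 207.0 + 0.0041275*I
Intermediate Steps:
W = 207
Q = 1553/505 (Q = 2 - 543/(-505) = 2 - 543*(-1/505) = 2 + 543/505 = 1553/505 ≈ 3.0752)
w(s) = 6/5 + I*sqrt(73)/5 (w(s) = 6/5 + sqrt(108 - 181)/5 = 6/5 + sqrt(-73)/5 = 6/5 + (I*sqrt(73))/5 = 6/5 + I*sqrt(73)/5)
sqrt(w(Q) + k(W)) = sqrt((6/5 + I*sqrt(73)/5) + 207**2) = sqrt((6/5 + I*sqrt(73)/5) + 42849) = sqrt(214251/5 + I*sqrt(73)/5)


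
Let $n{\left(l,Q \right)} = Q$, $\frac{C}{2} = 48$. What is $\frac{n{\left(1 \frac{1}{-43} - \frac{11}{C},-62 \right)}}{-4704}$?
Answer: $\frac{31}{2352} \approx 0.01318$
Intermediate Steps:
$C = 96$ ($C = 2 \cdot 48 = 96$)
$\frac{n{\left(1 \frac{1}{-43} - \frac{11}{C},-62 \right)}}{-4704} = - \frac{62}{-4704} = \left(-62\right) \left(- \frac{1}{4704}\right) = \frac{31}{2352}$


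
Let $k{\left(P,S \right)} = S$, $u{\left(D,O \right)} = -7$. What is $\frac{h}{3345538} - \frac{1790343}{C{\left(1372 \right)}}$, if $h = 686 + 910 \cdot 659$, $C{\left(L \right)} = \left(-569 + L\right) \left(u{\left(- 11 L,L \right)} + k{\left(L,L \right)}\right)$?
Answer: $- \frac{126942652567}{87310177955} \approx -1.4539$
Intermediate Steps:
$C{\left(L \right)} = \left(-569 + L\right) \left(-7 + L\right)$
$h = 600376$ ($h = 686 + 599690 = 600376$)
$\frac{h}{3345538} - \frac{1790343}{C{\left(1372 \right)}} = \frac{600376}{3345538} - \frac{1790343}{3983 + 1372^{2} - 790272} = 600376 \cdot \frac{1}{3345538} - \frac{1790343}{3983 + 1882384 - 790272} = \frac{42884}{238967} - \frac{1790343}{1096095} = \frac{42884}{238967} - \frac{596781}{365365} = - \frac{126942652567}{87310177955}$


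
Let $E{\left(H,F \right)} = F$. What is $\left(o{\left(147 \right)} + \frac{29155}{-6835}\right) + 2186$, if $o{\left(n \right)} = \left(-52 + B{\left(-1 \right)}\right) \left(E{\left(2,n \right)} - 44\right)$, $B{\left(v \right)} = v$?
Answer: $- \frac{4480022}{1367} \approx -3277.3$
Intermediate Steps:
$o{\left(n \right)} = 2332 - 53 n$ ($o{\left(n \right)} = \left(-52 - 1\right) \left(n - 44\right) = - 53 \left(-44 + n\right) = 2332 - 53 n$)
$\left(o{\left(147 \right)} + \frac{29155}{-6835}\right) + 2186 = \left(\left(2332 - 7791\right) + \frac{29155}{-6835}\right) + 2186 = \left(\left(2332 - 7791\right) + 29155 \left(- \frac{1}{6835}\right)\right) + 2186 = \left(-5459 - \frac{5831}{1367}\right) + 2186 = - \frac{7468284}{1367} + 2186 = - \frac{4480022}{1367}$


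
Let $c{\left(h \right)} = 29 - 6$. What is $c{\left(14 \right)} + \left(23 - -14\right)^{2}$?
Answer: $1392$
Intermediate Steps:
$c{\left(h \right)} = 23$
$c{\left(14 \right)} + \left(23 - -14\right)^{2} = 23 + \left(23 - -14\right)^{2} = 23 + \left(23 + 14\right)^{2} = 23 + 37^{2} = 23 + 1369 = 1392$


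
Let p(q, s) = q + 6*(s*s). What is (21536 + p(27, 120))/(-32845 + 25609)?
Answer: -107963/7236 ≈ -14.920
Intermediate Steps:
p(q, s) = q + 6*s²
(21536 + p(27, 120))/(-32845 + 25609) = (21536 + (27 + 6*120²))/(-32845 + 25609) = (21536 + (27 + 6*14400))/(-7236) = (21536 + (27 + 86400))*(-1/7236) = (21536 + 86427)*(-1/7236) = 107963*(-1/7236) = -107963/7236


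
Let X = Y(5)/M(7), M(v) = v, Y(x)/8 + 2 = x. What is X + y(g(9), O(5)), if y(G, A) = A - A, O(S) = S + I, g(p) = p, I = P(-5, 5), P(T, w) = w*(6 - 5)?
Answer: 24/7 ≈ 3.4286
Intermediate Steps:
P(T, w) = w (P(T, w) = w*1 = w)
I = 5
Y(x) = -16 + 8*x
O(S) = 5 + S (O(S) = S + 5 = 5 + S)
X = 24/7 (X = (-16 + 8*5)/7 = (-16 + 40)*(1/7) = 24*(1/7) = 24/7 ≈ 3.4286)
y(G, A) = 0
X + y(g(9), O(5)) = 24/7 + 0 = 24/7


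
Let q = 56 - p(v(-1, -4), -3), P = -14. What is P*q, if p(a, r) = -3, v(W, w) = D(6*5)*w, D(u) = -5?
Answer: -826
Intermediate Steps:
v(W, w) = -5*w
q = 59 (q = 56 - 1*(-3) = 56 + 3 = 59)
P*q = -14*59 = -826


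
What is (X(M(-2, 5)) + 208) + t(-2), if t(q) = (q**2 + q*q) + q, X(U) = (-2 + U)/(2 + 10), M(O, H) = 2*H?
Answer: 644/3 ≈ 214.67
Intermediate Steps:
X(U) = -1/6 + U/12 (X(U) = (-2 + U)/12 = (-2 + U)*(1/12) = -1/6 + U/12)
t(q) = q + 2*q**2 (t(q) = (q**2 + q**2) + q = 2*q**2 + q = q + 2*q**2)
(X(M(-2, 5)) + 208) + t(-2) = ((-1/6 + (2*5)/12) + 208) - 2*(1 + 2*(-2)) = ((-1/6 + (1/12)*10) + 208) - 2*(1 - 4) = ((-1/6 + 5/6) + 208) - 2*(-3) = (2/3 + 208) + 6 = 626/3 + 6 = 644/3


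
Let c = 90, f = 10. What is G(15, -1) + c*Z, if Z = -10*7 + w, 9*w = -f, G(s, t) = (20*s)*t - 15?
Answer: -6715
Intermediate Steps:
G(s, t) = -15 + 20*s*t (G(s, t) = 20*s*t - 15 = -15 + 20*s*t)
w = -10/9 (w = (-1*10)/9 = (⅑)*(-10) = -10/9 ≈ -1.1111)
Z = -640/9 (Z = -10*7 - 10/9 = -70 - 10/9 = -640/9 ≈ -71.111)
G(15, -1) + c*Z = (-15 + 20*15*(-1)) + 90*(-640/9) = (-15 - 300) - 6400 = -315 - 6400 = -6715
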